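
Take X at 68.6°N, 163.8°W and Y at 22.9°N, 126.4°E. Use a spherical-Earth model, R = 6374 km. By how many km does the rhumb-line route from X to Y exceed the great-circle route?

251 km

Great circle: cos σ = sin φ₁ sin φ₂ + cos φ₁ cos φ₂ cos Δλ,  σ = 1.0720 rad → d_gc = 6833.0 km
Rhumb line: Δψ = -1.2555, q = Δφ/Δψ = 0.6353, d_rh = R√(Δφ²+q²Δλ²) = 7084.0 km
Excess = 7084.0 − 6833.0 = 251.0 ≈ 251 km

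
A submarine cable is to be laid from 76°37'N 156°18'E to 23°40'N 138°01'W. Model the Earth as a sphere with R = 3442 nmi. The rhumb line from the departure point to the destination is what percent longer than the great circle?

Great circle: σ = 1.0726 rad → d_gc = Rσ = 3692.0 nmi
Rhumb: Δφ = -0.9242, Δλ = +1.1464, Δψ = -1.7175, q = Δφ/Δψ = 0.5381 → d_rh = R√(Δφ²+q²Δλ²) = 3824.5 nmi
Excess = (3824.5 − 3692.0) / 3692.0 = 132.5 / 3692.0 = 3.59% ≈ 3.6%

3.6%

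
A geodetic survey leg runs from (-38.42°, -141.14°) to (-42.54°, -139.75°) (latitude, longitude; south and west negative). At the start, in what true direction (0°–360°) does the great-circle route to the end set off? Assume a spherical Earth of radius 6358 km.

166.1°

N = sin Δλ·cos φ₂ = +0.0179;  D = cos φ₁ sin φ₂ − sin φ₁ cos φ₂ cos Δλ = -0.0720
initial course = atan2(N, D) = 166.06°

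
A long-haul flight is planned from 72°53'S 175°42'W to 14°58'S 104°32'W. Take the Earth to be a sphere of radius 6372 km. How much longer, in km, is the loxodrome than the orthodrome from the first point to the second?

291 km

Great circle: cos σ = sin φ₁ sin φ₂ + cos φ₁ cos φ₂ cos Δλ,  σ = 1.2254 rad → d_gc = 7808.0 km
Rhumb line: Δψ = +1.6296, q = Δφ/Δψ = 0.6203, d_rh = R√(Δφ²+q²Δλ²) = 8098.7 km
Excess = 8098.7 − 7808.0 = 290.7 ≈ 291 km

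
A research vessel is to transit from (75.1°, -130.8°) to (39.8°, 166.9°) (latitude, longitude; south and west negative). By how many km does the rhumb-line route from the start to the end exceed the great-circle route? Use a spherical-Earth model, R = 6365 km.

Great circle: cos σ = sin φ₁ sin φ₂ + cos φ₁ cos φ₂ cos Δλ,  σ = 0.7807 rad → d_gc = 4969.2 km
Rhumb line: Δψ = -1.2760, q = Δφ/Δψ = 0.4828, d_rh = R√(Δφ²+q²Δλ²) = 5152.2 km
Excess = 5152.2 − 4969.2 = 183.0 ≈ 183 km

183 km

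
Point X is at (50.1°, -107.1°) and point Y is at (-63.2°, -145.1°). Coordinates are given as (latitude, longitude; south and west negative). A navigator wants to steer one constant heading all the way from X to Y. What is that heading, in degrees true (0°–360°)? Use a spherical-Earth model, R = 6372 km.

Meridional parts: M(φ₁)=+1.0134, M(φ₂)=-1.4345 → ΔM = -2.4479;  Δλ = -0.6632 rad
tan C = Δλ / ΔM = +0.2709 → C = 195.16°

195.2°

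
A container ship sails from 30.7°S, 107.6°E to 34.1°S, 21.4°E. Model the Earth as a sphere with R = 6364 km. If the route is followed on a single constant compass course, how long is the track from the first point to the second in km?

Δψ = ln[tan(π/4+φ₂/2)/tan(π/4+φ₁/2)] = -0.0703;  Δφ = -0.0593 rad,  Δλ = -1.5045 rad
q = Δφ/Δψ = 0.8441
d = R·√(Δφ² + q²Δλ²) = 6364·1.27132 = 8091 km

8091 km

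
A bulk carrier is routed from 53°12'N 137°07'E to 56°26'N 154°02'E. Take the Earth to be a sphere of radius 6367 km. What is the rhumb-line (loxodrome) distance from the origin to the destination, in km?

1141 km

Δψ = ln[tan(π/4+φ₂/2)/tan(π/4+φ₁/2)] = +0.0980;  Δφ = +0.0564 rad,  Δλ = +0.2953 rad
q = Δφ/Δψ = 0.5758
d = R·√(Δφ² + q²Δλ²) = 6367·0.17913 = 1141 km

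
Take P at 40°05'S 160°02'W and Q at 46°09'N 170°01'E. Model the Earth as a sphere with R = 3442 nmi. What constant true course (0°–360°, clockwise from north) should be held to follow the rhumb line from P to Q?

342.7°

Meridional parts: M(φ₁)=-0.7648, M(φ₂)=+0.9100 → ΔM = +1.6749;  Δλ = -0.5227 rad
tan C = Δλ / ΔM = -0.3121 → C = 342.67°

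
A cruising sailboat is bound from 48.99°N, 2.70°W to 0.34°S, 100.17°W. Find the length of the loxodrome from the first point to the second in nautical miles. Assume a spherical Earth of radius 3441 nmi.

Rhumb course C = atan2(Δλ, Δψ) with Δψ = ln[tan(π/4+φ₂/2)/tan(π/4+φ₁/2)] = -0.9895, Δλ = -1.7012 → C = 239.82°
d = R·|Δφ| / |cos C| = 3441·0.86097 / 0.50278 = 5892 nmi

5892 nmi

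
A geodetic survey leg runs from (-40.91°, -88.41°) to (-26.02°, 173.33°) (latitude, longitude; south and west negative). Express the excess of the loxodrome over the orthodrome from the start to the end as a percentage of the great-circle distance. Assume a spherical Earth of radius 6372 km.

4.8%

Great circle: σ = 1.3799 rad → d_gc = Rσ = 8792.9 km
Rhumb: Δφ = +0.2599, Δλ = -1.7150, Δψ = +0.3132, q = Δφ/Δψ = 0.8298 → d_rh = R√(Δφ²+q²Δλ²) = 9217.8 km
Excess = (9217.8 − 8792.9) / 8792.9 = 424.9 / 8792.9 = 4.83% ≈ 4.8%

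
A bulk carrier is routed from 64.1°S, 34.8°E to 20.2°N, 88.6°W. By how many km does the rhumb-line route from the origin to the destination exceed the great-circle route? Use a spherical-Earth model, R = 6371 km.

Great circle: cos σ = sin φ₁ sin φ₂ + cos φ₁ cos φ₂ cos Δλ,  σ = 2.1368 rad → d_gc = 13613.7 km
Rhumb line: Δψ = +1.8300, q = Δφ/Δψ = 0.8040, d_rh = R√(Δφ²+q²Δλ²) = 14476.6 km
Excess = 14476.6 − 13613.7 = 862.9 ≈ 863 km

863 km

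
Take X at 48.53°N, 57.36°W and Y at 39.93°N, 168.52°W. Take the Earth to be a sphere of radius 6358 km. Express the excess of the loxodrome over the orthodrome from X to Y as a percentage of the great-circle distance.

9.9%

Great circle: σ = 1.2686 rad → d_gc = Rσ = 8065.7 km
Rhumb: Δφ = -0.1501, Δλ = -1.9401, Δψ = -0.2100, q = Δφ/Δψ = 0.7146 → d_rh = R√(Δφ²+q²Δλ²) = 8866.2 km
Excess = (8866.2 − 8065.7) / 8065.7 = 800.5 / 8065.7 = 9.92% ≈ 9.9%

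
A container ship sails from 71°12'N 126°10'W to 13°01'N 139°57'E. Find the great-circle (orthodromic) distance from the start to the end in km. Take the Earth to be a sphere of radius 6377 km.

Haversine: a = sin²(Δφ/2)+cos φ₁ cos φ₂ sin²(Δλ/2) = 0.40402;  σ = 2·atan2(√a,√(1−a))
σ = 78.933° → d = Rσ = 6377·1.37764 = 8785 km

8785 km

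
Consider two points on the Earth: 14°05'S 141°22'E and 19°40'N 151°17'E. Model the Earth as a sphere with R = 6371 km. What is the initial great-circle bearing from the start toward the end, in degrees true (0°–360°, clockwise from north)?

16.4°

θ = atan2( sin Δλ·cos φ₂ ,  cos φ₁ sin φ₂ − sin φ₁ cos φ₂ cos Δλ )
  = atan2(+0.1622, +0.5521) = 16.37°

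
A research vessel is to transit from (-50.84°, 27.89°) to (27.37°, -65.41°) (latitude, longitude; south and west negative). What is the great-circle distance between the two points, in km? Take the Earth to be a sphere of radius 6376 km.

12561 km

Haversine: a = sin²(Δφ/2)+cos φ₁ cos φ₂ sin²(Δλ/2) = 0.69438;  σ = 2·atan2(√a,√(1−a))
σ = 112.877° → d = Rσ = 6376·1.97007 = 12561 km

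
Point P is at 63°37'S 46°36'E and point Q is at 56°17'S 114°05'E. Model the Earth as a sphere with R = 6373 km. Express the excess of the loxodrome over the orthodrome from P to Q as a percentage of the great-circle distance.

Great circle: σ = 0.5742 rad → d_gc = Rσ = 3659.5 km
Rhumb: Δφ = +0.1280, Δλ = +1.1778, Δψ = +0.2568, q = Δφ/Δψ = 0.4984 → d_rh = R√(Δφ²+q²Δλ²) = 3828.7 km
Excess = (3828.7 − 3659.5) / 3659.5 = 169.2 / 3659.5 = 4.62% ≈ 4.6%

4.6%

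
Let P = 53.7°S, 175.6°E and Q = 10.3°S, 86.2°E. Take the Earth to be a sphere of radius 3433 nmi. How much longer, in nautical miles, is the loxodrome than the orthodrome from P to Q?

Great circle: cos σ = sin φ₁ sin φ₂ + cos φ₁ cos φ₂ cos Δλ,  σ = 1.4200 rad → d_gc = 4874.9 nmi
Rhumb line: Δψ = +0.9346, q = Δφ/Δψ = 0.8105, d_rh = R√(Δφ²+q²Δλ²) = 5060.8 nmi
Excess = 5060.8 − 4874.9 = 185.9 ≈ 186 nmi

186 nmi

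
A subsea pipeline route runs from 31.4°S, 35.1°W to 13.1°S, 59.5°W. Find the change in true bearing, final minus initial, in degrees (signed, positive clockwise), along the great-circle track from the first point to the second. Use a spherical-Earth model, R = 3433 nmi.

Initial bearing θ₁ = atan2(sin Δλ cos φ₂, cos φ₁ sin φ₂ − sin φ₁ cos φ₂ cos Δλ) = 303.73°
Final bearing θ₂ = (initial bearing from the destination back to the start) + 180° = 313.21°
Δθ = θ₂ − θ₁ = +9.5°

+9.5°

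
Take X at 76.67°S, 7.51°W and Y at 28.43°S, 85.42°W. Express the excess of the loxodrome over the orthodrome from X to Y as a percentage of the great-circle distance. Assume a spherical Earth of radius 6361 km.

5.4%

Great circle: σ = 1.0406 rad → d_gc = Rσ = 6619.1 km
Rhumb: Δφ = +0.8419, Δλ = -1.3598, Δψ = +1.6289, q = Δφ/Δψ = 0.5169 → d_rh = R√(Δφ²+q²Δλ²) = 6976.4 km
Excess = (6976.4 − 6619.1) / 6619.1 = 357.3 / 6619.1 = 5.40% ≈ 5.4%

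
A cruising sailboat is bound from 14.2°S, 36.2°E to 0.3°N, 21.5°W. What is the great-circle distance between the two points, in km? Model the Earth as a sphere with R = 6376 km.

6553 km

cos σ = sin φ₁ sin φ₂ + cos φ₁ cos φ₂ cos Δλ
      = sin(-14.20°)sin(0.30°) + cos(-14.20°)cos(0.30°)cos(-57.70°) = 0.5167
σ = 58.887° → d = Rσ = 6376·1.02776 = 6553 km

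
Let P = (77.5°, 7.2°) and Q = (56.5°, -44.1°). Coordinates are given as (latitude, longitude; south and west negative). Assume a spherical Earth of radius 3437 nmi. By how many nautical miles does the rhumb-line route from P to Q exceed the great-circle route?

Great circle: cos σ = sin φ₁ sin φ₂ + cos φ₁ cos φ₂ cos Δλ,  σ = 0.4761 rad → d_gc = 1636.2 nmi
Rhumb line: Δψ = -1.0109, q = Δφ/Δψ = 0.3626, d_rh = R√(Δφ²+q²Δλ²) = 1682.8 nmi
Excess = 1682.8 − 1636.2 = 46.6 ≈ 47 nmi

47 nmi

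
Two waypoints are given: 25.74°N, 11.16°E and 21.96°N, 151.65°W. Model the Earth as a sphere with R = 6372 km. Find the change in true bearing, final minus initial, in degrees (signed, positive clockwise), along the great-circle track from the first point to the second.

At departure: θ₁ = atan2(sin Δλ cos φ₂, cos φ₁ sin φ₂ − sin φ₁ cos φ₂ cos Δλ) = 339.20°
At arrival: θ₂ = atan2(sin Δλ cos φ₁, −cos φ₂ sin φ₁ + sin φ₂ cos φ₁ cos Δλ) = 200.17°
Δθ = θ₂ − θ₁ = -139.0°

-139.0°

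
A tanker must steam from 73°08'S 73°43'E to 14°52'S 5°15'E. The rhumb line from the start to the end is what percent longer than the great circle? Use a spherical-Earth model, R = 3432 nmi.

Great circle: σ = 1.2149 rad → d_gc = Rσ = 4169.4 nmi
Rhumb: Δφ = +1.0169, Δλ = -1.1950, Δψ = +1.6463, q = Δφ/Δψ = 0.6177 → d_rh = R√(Δφ²+q²Δλ²) = 4312.6 nmi
Excess = (4312.6 − 4169.4) / 4169.4 = 143.2 / 4169.4 = 3.43% ≈ 3.4%

3.4%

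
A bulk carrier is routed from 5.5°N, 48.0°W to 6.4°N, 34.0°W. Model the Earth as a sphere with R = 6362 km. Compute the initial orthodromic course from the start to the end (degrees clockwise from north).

N = sin Δλ·cos φ₂ = +0.2404;  D = cos φ₁ sin φ₂ − sin φ₁ cos φ₂ cos Δλ = +0.0185
initial course = atan2(N, D) = 85.59°

85.6°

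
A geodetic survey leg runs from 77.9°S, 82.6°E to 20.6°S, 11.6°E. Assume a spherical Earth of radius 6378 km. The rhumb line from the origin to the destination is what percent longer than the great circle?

Great circle: σ = 1.1506 rad → d_gc = Rσ = 7338.8 km
Rhumb: Δφ = +1.0001, Δλ = -1.2392, Δψ = +1.8769, q = Δφ/Δψ = 0.5328 → d_rh = R√(Δφ²+q²Δλ²) = 7643.3 km
Excess = (7643.3 − 7338.8) / 7338.8 = 304.5 / 7338.8 = 4.149% ≈ 4.1%

4.1%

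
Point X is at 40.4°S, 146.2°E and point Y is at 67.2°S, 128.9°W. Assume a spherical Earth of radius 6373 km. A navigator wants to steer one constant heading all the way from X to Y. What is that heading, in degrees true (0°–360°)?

Δψ = ln[tan(π/4+φ₂/2)/tan(π/4+φ₁/2)] = -0.8292
Δλ = +1.4818 rad (taken the short way round)
course = atan2(Δλ, Δψ) = 119.23°

119.2°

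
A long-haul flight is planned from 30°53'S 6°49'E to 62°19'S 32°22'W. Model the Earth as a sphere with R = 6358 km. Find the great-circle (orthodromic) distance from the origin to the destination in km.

Haversine: a = sin²(Δφ/2)+cos φ₁ cos φ₂ sin²(Δλ/2) = 0.11821;  σ = 2·atan2(√a,√(1−a))
σ = 40.218° → d = Rσ = 6358·0.70194 = 4463 km

4463 km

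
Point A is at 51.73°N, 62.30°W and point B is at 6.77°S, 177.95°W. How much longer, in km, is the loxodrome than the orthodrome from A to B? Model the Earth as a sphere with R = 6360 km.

Great circle: cos σ = sin φ₁ sin φ₂ + cos φ₁ cos φ₂ cos Δλ,  σ = 1.9378 rad → d_gc = 12324.2 km
Rhumb line: Δψ = -1.1770, q = Δφ/Δψ = 0.8675, d_rh = R√(Δφ²+q²Δλ²) = 12891.5 km
Excess = 12891.5 − 12324.2 = 567.3 ≈ 567 km

567 km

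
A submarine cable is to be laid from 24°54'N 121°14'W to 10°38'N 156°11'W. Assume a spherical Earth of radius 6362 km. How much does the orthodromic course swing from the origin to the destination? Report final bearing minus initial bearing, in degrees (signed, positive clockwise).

-11.1°

Initial bearing θ₁ = atan2(sin Δλ cos φ₂, cos φ₁ sin φ₂ − sin φ₁ cos φ₂ cos Δλ) = 253.03°
Final bearing θ₂ = (initial bearing from the destination back to the start) + 180° = 241.97°
Δθ = θ₂ − θ₁ = -11.1°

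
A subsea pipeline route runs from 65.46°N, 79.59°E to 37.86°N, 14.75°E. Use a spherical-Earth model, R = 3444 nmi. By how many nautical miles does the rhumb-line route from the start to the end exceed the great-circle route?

98 nmi

Great circle: cos σ = sin φ₁ sin φ₂ + cos φ₁ cos φ₂ cos Δλ,  σ = 0.7986 rad → d_gc = 2750.4 nmi
Rhumb line: Δψ = -0.8107, q = Δφ/Δψ = 0.5942, d_rh = R√(Δφ²+q²Δλ²) = 2848.7 nmi
Excess = 2848.7 − 2750.4 = 98.3 ≈ 98 nmi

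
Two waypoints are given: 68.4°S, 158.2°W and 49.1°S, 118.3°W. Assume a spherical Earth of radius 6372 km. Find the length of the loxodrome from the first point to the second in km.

Δψ = ln[tan(π/4+φ₂/2)/tan(π/4+φ₁/2)] = +0.6703;  Δφ = +0.3368 rad,  Δλ = +0.6964 rad
q = Δφ/Δψ = 0.5026
d = R·√(Δφ² + q²Δλ²) = 6372·0.48575 = 3095 km

3095 km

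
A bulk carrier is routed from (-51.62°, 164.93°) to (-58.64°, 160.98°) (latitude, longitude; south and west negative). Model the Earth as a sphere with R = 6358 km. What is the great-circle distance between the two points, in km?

818 km

cos σ = sin φ₁ sin φ₂ + cos φ₁ cos φ₂ cos Δλ
      = sin(-51.62°)sin(-58.64°) + cos(-51.62°)cos(-58.64°)cos(-3.95°) = 0.9917
σ = 7.371° → d = Rσ = 6358·0.12865 = 818 km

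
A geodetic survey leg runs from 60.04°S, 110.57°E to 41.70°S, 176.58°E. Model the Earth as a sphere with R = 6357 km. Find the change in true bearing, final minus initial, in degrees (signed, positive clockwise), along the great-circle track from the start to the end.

Initial bearing θ₁ = atan2(sin Δλ cos φ₂, cos φ₁ sin φ₂ − sin φ₁ cos φ₂ cos Δλ) = 95.79°
Final bearing θ₂ = (initial bearing from the destination back to the start) + 180° = 41.72°
Δθ = θ₂ − θ₁ = -54.1°

-54.1°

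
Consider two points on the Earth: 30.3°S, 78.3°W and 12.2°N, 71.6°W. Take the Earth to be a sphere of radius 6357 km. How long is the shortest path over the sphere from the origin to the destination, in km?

Haversine: a = sin²(Δφ/2)+cos φ₁ cos φ₂ sin²(Δλ/2) = 0.13424;  σ = 2·atan2(√a,√(1−a))
σ = 42.987° → d = Rσ = 6357·0.75026 = 4769 km

4769 km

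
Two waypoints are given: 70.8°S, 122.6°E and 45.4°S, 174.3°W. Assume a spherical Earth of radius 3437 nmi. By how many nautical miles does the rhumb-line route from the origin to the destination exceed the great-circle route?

Great circle: cos σ = sin φ₁ sin φ₂ + cos φ₁ cos φ₂ cos Δλ,  σ = 0.6811 rad → d_gc = 2340.9 nmi
Rhumb line: Δψ = +0.8858, q = Δφ/Δψ = 0.5005, d_rh = R√(Δφ²+q²Δλ²) = 2431.1 nmi
Excess = 2431.1 − 2340.9 = 90.2 ≈ 90 nmi

90 nmi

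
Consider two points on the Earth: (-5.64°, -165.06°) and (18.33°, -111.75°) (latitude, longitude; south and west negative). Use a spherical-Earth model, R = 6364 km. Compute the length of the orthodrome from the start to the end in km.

6415 km

cos σ = sin φ₁ sin φ₂ + cos φ₁ cos φ₂ cos Δλ
      = sin(-5.64°)sin(18.33°) + cos(-5.64°)cos(18.33°)cos(53.31°) = 0.5335
σ = 57.757° → d = Rσ = 6364·1.00804 = 6415 km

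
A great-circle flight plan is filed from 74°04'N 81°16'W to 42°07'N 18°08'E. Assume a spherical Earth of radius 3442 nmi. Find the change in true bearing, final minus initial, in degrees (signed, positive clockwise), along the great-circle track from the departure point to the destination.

At departure: θ₁ = atan2(sin Δλ cos φ₂, cos φ₁ sin φ₂ − sin φ₁ cos φ₂ cos Δλ) = 67.67°
At arrival: θ₂ = atan2(sin Δλ cos φ₁, −cos φ₂ sin φ₁ + sin φ₂ cos φ₁ cos Δλ) = 159.98°
Δθ = θ₂ − θ₁ = +92.3°

+92.3°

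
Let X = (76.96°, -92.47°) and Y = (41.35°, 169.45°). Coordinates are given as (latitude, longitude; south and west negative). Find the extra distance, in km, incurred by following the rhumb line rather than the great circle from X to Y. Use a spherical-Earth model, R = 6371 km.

Great circle: cos σ = sin φ₁ sin φ₂ + cos φ₁ cos φ₂ cos Δλ,  σ = 0.9023 rad → d_gc = 5748.5 km
Rhumb line: Δψ = -1.3750, q = Δφ/Δψ = 0.4520, d_rh = R√(Δφ²+q²Δλ²) = 6322.8 km
Excess = 6322.8 − 5748.5 = 574.3 ≈ 574 km

574 km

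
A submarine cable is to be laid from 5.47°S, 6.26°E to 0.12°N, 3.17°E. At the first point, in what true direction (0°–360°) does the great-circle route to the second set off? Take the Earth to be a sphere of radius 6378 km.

331.0°

N = sin Δλ·cos φ₂ = -0.0539;  D = cos φ₁ sin φ₂ − sin φ₁ cos φ₂ cos Δλ = +0.0973
initial course = atan2(N, D) = 331.01°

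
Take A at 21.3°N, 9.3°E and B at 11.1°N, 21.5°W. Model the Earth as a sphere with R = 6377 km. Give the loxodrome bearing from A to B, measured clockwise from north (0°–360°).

Meridional parts: M(φ₁)=+0.3806, M(φ₂)=+0.1950 → ΔM = -0.1857;  Δλ = -0.5376 rad
tan C = Δλ / ΔM = +2.8952 → C = 250.95°

250.9°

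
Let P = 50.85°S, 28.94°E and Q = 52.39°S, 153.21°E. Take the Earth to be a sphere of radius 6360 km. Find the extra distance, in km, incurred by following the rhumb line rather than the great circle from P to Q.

Great circle: cos σ = sin φ₁ sin φ₂ + cos φ₁ cos φ₂ cos Δλ,  σ = 1.1621 rad → d_gc = 7391.2 km
Rhumb line: Δψ = -0.0433, q = Δφ/Δψ = 0.6208, d_rh = R√(Δφ²+q²Δλ²) = 8565.2 km
Excess = 8565.2 − 7391.2 = 1174.0 ≈ 1174 km

1174 km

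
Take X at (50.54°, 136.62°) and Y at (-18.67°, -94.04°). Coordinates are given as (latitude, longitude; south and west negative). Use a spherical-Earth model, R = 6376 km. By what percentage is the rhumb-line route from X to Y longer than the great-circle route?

4.2%

Great circle: σ = 2.2508 rad → d_gc = Rσ = 14351.4 km
Rhumb: Δφ = -1.2079, Δλ = +2.2574, Δψ = -1.3572, q = Δφ/Δψ = 0.8900 → d_rh = R√(Δφ²+q²Δλ²) = 14947.3 km
Excess = (14947.3 − 14351.4) / 14351.4 = 595.9 / 14351.4 = 4.152% ≈ 4.2%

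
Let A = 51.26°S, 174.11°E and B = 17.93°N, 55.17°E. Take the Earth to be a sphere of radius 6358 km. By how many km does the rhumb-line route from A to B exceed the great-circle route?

460 km

Great circle: cos σ = sin φ₁ sin φ₂ + cos φ₁ cos φ₂ cos Δλ,  σ = 2.1273 rad → d_gc = 13525.5 km
Rhumb line: Δψ = +1.3635, q = Δφ/Δψ = 0.8856, d_rh = R√(Δφ²+q²Δλ²) = 13985.2 km
Excess = 13985.2 − 13525.5 = 459.7 ≈ 460 km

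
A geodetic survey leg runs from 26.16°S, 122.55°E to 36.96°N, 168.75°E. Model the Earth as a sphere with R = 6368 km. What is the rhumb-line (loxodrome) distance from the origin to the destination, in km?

8524 km

Rhumb course C = atan2(Δλ, Δψ) with Δψ = ln[tan(π/4+φ₂/2)/tan(π/4+φ₁/2)] = +1.1684, Δλ = +0.8063 → C = 34.61°
d = R·|Δφ| / |cos C| = 6368·1.10165 / 0.82304 = 8524 km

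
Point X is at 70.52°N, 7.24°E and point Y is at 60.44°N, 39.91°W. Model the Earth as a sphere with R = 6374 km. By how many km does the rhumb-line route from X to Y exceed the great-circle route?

Great circle: cos σ = sin φ₁ sin φ₂ + cos φ₁ cos φ₂ cos Δλ,  σ = 0.3711 rad → d_gc = 2365.3 km
Rhumb line: Δψ = -0.4299, q = Δφ/Δψ = 0.4093, d_rh = R√(Δφ²+q²Δλ²) = 2422.0 km
Excess = 2422.0 − 2365.3 = 56.7 ≈ 57 km

57 km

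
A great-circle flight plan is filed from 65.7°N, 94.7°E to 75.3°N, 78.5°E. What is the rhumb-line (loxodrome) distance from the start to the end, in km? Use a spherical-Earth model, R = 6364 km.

Rhumb course C = atan2(Δλ, Δψ) with Δψ = ln[tan(π/4+φ₂/2)/tan(π/4+φ₁/2)] = +0.5123, Δλ = -0.2827 → C = 331.10°
d = R·|Δφ| / |cos C| = 6364·0.16755 / 0.87550 = 1218 km

1218 km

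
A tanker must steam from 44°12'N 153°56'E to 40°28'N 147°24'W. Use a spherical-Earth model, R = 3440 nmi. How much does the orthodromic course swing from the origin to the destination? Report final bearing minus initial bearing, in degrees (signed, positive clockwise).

At departure: θ₁ = atan2(sin Δλ cos φ₂, cos φ₁ sin φ₂ − sin φ₁ cos φ₂ cos Δλ) = 73.75°
At arrival: θ₂ = atan2(sin Δλ cos φ₁, −cos φ₂ sin φ₁ + sin φ₂ cos φ₁ cos Δλ) = 115.22°
Δθ = θ₂ − θ₁ = +41.5°

+41.5°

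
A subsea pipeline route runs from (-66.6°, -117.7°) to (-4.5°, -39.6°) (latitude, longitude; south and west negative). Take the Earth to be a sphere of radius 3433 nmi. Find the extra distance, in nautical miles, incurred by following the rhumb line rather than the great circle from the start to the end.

171 nmi

Great circle: cos σ = sin φ₁ sin φ₂ + cos φ₁ cos φ₂ cos Δλ,  σ = 1.4165 rad → d_gc = 4863.0 nmi
Rhumb line: Δψ = +1.4960, q = Δφ/Δψ = 0.7245, d_rh = R√(Δφ²+q²Δλ²) = 5033.8 nmi
Excess = 5033.8 − 4863.0 = 170.8 ≈ 171 nmi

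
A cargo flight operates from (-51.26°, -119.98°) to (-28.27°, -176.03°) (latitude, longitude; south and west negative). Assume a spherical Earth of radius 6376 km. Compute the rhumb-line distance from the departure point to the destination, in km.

Δψ = ln[tan(π/4+φ₂/2)/tan(π/4+φ₁/2)] = +0.5306;  Δφ = +0.4013 rad,  Δλ = -0.9783 rad
q = Δφ/Δψ = 0.7562
d = R·√(Δφ² + q²Δλ²) = 6376·0.84157 = 5366 km

5366 km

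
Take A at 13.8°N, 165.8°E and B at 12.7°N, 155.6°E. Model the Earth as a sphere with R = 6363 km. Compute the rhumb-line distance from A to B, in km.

Rhumb course C = atan2(Δλ, Δψ) with Δψ = ln[tan(π/4+φ₂/2)/tan(π/4+φ₁/2)] = -0.0197, Δλ = -0.1780 → C = 263.68°
d = R·|Δφ| / |cos C| = 6363·0.01920 / 0.11012 = 1109 km

1109 km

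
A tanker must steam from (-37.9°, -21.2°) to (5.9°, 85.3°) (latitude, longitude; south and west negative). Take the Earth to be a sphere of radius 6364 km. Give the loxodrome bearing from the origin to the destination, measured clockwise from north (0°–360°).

66.2°

Δψ = ln[tan(π/4+φ₂/2)/tan(π/4+φ₁/2)] = +0.8189
Δλ = +1.8588 rad (taken the short way round)
course = atan2(Δλ, Δψ) = 66.22°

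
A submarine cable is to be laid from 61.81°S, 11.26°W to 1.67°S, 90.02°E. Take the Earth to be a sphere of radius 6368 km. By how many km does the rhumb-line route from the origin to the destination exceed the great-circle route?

570 km

Great circle: cos σ = sin φ₁ sin φ₂ + cos φ₁ cos φ₂ cos Δλ,  σ = 1.6375 rad → d_gc = 10427.75 km
Rhumb line: Δψ = +1.3528, q = Δφ/Δψ = 0.7759, d_rh = R√(Δφ²+q²Δλ²) = 10998.19 km
Excess = 10998.19 − 10427.75 = 570.44 ≈ 570 km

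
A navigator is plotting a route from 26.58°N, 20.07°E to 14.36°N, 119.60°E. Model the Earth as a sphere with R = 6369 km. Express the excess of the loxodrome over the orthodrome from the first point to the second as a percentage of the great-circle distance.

2.1%

Great circle: σ = 1.6033 rad → d_gc = Rσ = 10211.2 km
Rhumb: Δφ = -0.2133, Δλ = +1.7371, Δψ = -0.2282, q = Δφ/Δψ = 0.9346 → d_rh = R√(Δφ²+q²Δλ²) = 10428.8 km
Excess = (10428.8 − 10211.2) / 10211.2 = 217.6 / 10211.2 = 2.13% ≈ 2.1%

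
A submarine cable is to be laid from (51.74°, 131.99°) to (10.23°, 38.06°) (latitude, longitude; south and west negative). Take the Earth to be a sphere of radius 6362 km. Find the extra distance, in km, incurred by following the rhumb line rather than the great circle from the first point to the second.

381 km

Great circle: cos σ = sin φ₁ sin φ₂ + cos φ₁ cos φ₂ cos Δλ,  σ = 1.4730 rad → d_gc = 9370.93 km
Rhumb line: Δψ = -0.8793, q = Δφ/Δψ = 0.8239, d_rh = R√(Δφ²+q²Δλ²) = 9751.45 km
Excess = 9751.45 − 9370.93 = 380.52 ≈ 381 km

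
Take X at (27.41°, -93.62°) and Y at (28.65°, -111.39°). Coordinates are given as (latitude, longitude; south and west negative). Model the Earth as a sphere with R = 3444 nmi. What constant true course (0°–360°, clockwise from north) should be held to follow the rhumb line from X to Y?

Δψ = ln[tan(π/4+φ₂/2)/tan(π/4+φ₁/2)] = +0.0245
Δλ = -0.3101 rad (taken the short way round)
course = atan2(Δλ, Δψ) = 274.52°

274.5°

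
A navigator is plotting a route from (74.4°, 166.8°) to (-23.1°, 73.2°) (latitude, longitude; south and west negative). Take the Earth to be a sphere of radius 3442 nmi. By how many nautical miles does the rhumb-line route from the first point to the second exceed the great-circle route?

Great circle: cos σ = sin φ₁ sin φ₂ + cos φ₁ cos φ₂ cos Δλ,  σ = 1.9751 rad → d_gc = 6798.4 nmi
Rhumb line: Δψ = -2.4025, q = Δφ/Δψ = 0.7083, d_rh = R√(Δφ²+q²Δλ²) = 7083.1 nmi
Excess = 7083.1 − 6798.4 = 284.7 ≈ 285 nmi

285 nmi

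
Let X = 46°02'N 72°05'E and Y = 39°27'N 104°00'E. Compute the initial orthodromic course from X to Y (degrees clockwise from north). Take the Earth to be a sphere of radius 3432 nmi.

94.3°

N = sin Δλ·cos φ₂ = +0.4082;  D = cos φ₁ sin φ₂ − sin φ₁ cos φ₂ cos Δλ = -0.0306
initial course = atan2(N, D) = 94.29°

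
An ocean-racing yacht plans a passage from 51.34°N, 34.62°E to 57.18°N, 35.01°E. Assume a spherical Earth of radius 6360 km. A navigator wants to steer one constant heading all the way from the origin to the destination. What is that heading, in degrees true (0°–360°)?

Δψ = ln[tan(π/4+φ₂/2)/tan(π/4+φ₁/2)] = +0.1749
Δλ = +0.0068 rad (taken the short way round)
course = atan2(Δλ, Δψ) = 2.23°

2.2°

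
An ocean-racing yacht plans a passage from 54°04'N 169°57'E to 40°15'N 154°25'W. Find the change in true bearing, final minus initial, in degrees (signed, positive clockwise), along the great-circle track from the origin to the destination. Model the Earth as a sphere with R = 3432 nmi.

+26.7°

Initial bearing θ₁ = atan2(sin Δλ cos φ₂, cos φ₁ sin φ₂ − sin φ₁ cos φ₂ cos Δλ) = 105.47°
Final bearing θ₂ = (initial bearing from the destination back to the start) + 180° = 132.18°
Δθ = θ₂ − θ₁ = +26.7°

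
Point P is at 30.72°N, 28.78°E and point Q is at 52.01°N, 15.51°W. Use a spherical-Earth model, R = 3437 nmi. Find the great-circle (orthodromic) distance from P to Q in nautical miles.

Haversine: a = sin²(Δφ/2)+cos φ₁ cos φ₂ sin²(Δλ/2) = 0.10931;  σ = 2·atan2(√a,√(1−a))
σ = 38.613° → d = Rσ = 3437·0.67393 = 2316 nmi

2316 nmi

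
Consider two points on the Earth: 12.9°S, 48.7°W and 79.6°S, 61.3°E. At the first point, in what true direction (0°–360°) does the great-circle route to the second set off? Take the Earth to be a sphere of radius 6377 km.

θ = atan2( sin Δλ·cos φ₂ ,  cos φ₁ sin φ₂ − sin φ₁ cos φ₂ cos Δλ )
  = atan2(+0.1696, -0.9725) = 170.11°

170.1°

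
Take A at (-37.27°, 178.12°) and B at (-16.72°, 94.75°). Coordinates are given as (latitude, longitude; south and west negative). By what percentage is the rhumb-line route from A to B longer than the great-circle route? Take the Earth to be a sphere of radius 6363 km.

Great circle: σ = 1.3055 rad → d_gc = Rσ = 8306.8 km
Rhumb: Δφ = +0.3587, Δλ = -1.4551, Δψ = +0.4058, q = Δφ/Δψ = 0.8837 → d_rh = R√(Δφ²+q²Δλ²) = 8494.6 km
Excess = (8494.6 − 8306.8) / 8306.8 = 187.8 / 8306.8 = 2.26% ≈ 2.3%

2.3%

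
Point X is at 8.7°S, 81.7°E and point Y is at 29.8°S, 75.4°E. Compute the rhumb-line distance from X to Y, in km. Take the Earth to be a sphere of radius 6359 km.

Δψ = ln[tan(π/4+φ₂/2)/tan(π/4+φ₁/2)] = -0.3928;  Δφ = -0.3683 rad,  Δλ = -0.1100 rad
q = Δφ/Δψ = 0.9374
d = R·√(Δφ² + q²Δλ²) = 6359·0.38242 = 2432 km

2432 km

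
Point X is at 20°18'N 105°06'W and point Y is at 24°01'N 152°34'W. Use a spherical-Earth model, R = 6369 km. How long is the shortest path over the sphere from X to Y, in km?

Haversine: a = sin²(Δφ/2)+cos φ₁ cos φ₂ sin²(Δλ/2) = 0.13983;  σ = 2·atan2(√a,√(1−a))
σ = 43.917° → d = Rσ = 6369·0.76650 = 4882 km

4882 km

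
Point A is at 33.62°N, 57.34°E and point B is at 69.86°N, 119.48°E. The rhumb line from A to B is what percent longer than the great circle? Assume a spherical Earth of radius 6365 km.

Great circle: σ = 0.8582 rad → d_gc = Rσ = 5462.3 km
Rhumb: Δφ = +0.6325, Δλ = +1.0845, Δψ = +1.1046, q = Δφ/Δψ = 0.5726 → d_rh = R√(Δφ²+q²Δλ²) = 5642.0 km
Excess = (5642.0 − 5462.3) / 5462.3 = 179.7 / 5462.3 = 3.29% ≈ 3.3%

3.3%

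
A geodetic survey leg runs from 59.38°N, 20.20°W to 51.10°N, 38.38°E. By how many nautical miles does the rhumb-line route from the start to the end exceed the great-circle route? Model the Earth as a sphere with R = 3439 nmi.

Great circle: cos σ = sin φ₁ sin φ₂ + cos φ₁ cos φ₂ cos Δλ,  σ = 0.5800 rad → d_gc = 1994.6 nmi
Rhumb line: Δψ = -0.2546, q = Δφ/Δψ = 0.5676, d_rh = R√(Δφ²+q²Δλ²) = 2056.6 nmi
Excess = 2056.6 − 1994.6 = 62.0 ≈ 62 nmi

62 nmi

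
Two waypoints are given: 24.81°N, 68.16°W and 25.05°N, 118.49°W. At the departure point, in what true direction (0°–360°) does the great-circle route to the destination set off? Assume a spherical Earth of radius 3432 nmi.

281.5°

θ = atan2( sin Δλ·cos φ₂ ,  cos φ₁ sin φ₂ − sin φ₁ cos φ₂ cos Δλ )
  = atan2(-0.6973, +0.1417) = 281.48°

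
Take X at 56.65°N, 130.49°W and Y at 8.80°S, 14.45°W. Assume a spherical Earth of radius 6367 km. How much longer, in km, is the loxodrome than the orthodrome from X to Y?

659 km

Great circle: cos σ = sin φ₁ sin φ₂ + cos φ₁ cos φ₂ cos Δλ,  σ = 1.9458 rad → d_gc = 12389.0 km
Rhumb line: Δψ = -1.3597, q = Δφ/Δψ = 0.8401, d_rh = R√(Δφ²+q²Δλ²) = 13048.3 km
Excess = 13048.3 − 12389.0 = 659.3 ≈ 659 km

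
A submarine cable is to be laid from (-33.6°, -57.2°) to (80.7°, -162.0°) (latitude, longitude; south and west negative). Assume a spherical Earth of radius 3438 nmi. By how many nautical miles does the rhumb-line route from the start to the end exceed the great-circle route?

Great circle: cos σ = sin φ₁ sin φ₂ + cos φ₁ cos φ₂ cos Δλ,  σ = 2.1901 rad → d_gc = 7529.70 nmi
Rhumb line: Δψ = +3.1324, q = Δφ/Δψ = 0.6369, d_rh = R√(Δφ²+q²Δλ²) = 7942.17 nmi
Excess = 7942.17 − 7529.70 = 412.47 ≈ 412 nmi

412 nmi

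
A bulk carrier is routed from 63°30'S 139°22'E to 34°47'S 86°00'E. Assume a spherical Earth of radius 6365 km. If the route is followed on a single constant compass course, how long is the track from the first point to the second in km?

Δψ = ln[tan(π/4+φ₂/2)/tan(π/4+φ₁/2)] = +0.7980;  Δφ = +0.5012 rad,  Δλ = -0.9314 rad
q = Δφ/Δψ = 0.6281
d = R·√(Δφ² + q²Δλ²) = 6365·0.77037 = 4903 km

4903 km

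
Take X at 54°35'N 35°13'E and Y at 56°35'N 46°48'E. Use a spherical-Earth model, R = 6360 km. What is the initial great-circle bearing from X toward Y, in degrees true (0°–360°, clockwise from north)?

θ = atan2( sin Δλ·cos φ₂ ,  cos φ₁ sin φ₂ − sin φ₁ cos φ₂ cos Δλ )
  = atan2(+0.1106, +0.0440) = 68.28°

68.3°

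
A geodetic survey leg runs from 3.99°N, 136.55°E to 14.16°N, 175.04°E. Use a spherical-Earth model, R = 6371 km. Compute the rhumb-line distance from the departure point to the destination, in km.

4369 km

Δψ = ln[tan(π/4+φ₂/2)/tan(π/4+φ₁/2)] = +0.1800;  Δφ = +0.1775 rad,  Δλ = +0.6718 rad
q = Δφ/Δψ = 0.9861
d = R·√(Δφ² + q²Δλ²) = 6371·0.68582 = 4369 km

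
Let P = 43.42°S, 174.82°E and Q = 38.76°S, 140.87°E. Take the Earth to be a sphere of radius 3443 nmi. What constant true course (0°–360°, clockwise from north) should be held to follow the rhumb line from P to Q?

280.3°

Δψ = ln[tan(π/4+φ₂/2)/tan(π/4+φ₁/2)] = +0.1080
Δλ = -0.5925 rad (taken the short way round)
course = atan2(Δλ, Δψ) = 280.33°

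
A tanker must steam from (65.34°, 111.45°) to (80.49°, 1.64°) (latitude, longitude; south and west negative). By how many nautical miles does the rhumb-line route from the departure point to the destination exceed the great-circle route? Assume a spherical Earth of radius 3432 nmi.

267 nmi

Great circle: cos σ = sin φ₁ sin φ₂ + cos φ₁ cos φ₂ cos Δλ,  σ = 0.5096 rad → d_gc = 1748.9 nmi
Rhumb line: Δψ = +0.9661, q = Δφ/Δψ = 0.2737, d_rh = R√(Δφ²+q²Δλ²) = 2016.0 nmi
Excess = 2016.0 − 1748.9 = 267.1 ≈ 267 nmi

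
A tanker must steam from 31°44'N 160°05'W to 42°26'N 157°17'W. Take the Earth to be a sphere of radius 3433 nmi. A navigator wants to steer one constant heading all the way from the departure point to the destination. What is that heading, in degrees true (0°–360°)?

11.8°

Δψ = ln[tan(π/4+φ₂/2)/tan(π/4+φ₁/2)] = +0.2348
Δλ = +0.0489 rad (taken the short way round)
course = atan2(Δλ, Δψ) = 11.76°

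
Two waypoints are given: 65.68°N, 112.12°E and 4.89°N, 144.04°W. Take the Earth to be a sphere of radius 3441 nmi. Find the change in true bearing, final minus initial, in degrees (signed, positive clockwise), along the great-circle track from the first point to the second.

At departure: θ₁ = atan2(sin Δλ cos φ₂, cos φ₁ sin φ₂ − sin φ₁ cos φ₂ cos Δλ) = 75.38°
At arrival: θ₂ = atan2(sin Δλ cos φ₁, −cos φ₂ sin φ₁ + sin φ₂ cos φ₁ cos Δλ) = 156.42°
Δθ = θ₂ − θ₁ = +81.0°

+81.0°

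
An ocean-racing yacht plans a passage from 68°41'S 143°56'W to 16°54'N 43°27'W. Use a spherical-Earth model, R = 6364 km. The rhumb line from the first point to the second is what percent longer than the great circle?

4.6%

Great circle: σ = 1.9114 rad → d_gc = Rσ = 12164.4 km
Rhumb: Δφ = +1.4937, Δλ = +1.7538, Δψ = +1.9696, q = Δφ/Δψ = 0.7584 → d_rh = R√(Δφ²+q²Δλ²) = 12728.3 km
Excess = (12728.3 − 12164.4) / 12164.4 = 563.9 / 12164.4 = 4.64% ≈ 4.6%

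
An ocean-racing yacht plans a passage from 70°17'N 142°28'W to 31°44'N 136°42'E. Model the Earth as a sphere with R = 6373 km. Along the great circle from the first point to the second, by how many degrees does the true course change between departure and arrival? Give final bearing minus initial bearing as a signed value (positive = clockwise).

-70.1°

At departure: θ₁ = atan2(sin Δλ cos φ₂, cos φ₁ sin φ₂ − sin φ₁ cos φ₂ cos Δλ) = 273.40°
At arrival: θ₂ = atan2(sin Δλ cos φ₁, −cos φ₂ sin φ₁ + sin φ₂ cos φ₁ cos Δλ) = 203.33°
Δθ = θ₂ − θ₁ = -70.1°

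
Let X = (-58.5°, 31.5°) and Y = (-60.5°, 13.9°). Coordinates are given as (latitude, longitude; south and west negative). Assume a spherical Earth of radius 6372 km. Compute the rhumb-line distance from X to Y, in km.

Δψ = ln[tan(π/4+φ₂/2)/tan(π/4+φ₁/2)] = -0.0688;  Δφ = -0.0349 rad,  Δλ = -0.3072 rad
q = Δφ/Δψ = 0.5074
d = R·√(Δφ² + q²Δλ²) = 6372·0.15971 = 1018 km

1018 km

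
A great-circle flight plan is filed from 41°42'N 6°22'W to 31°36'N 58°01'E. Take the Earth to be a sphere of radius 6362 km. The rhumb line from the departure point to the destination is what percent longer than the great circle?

2.1%

Great circle: σ = 0.8976 rad → d_gc = Rσ = 5710.3 km
Rhumb: Δφ = -0.1763, Δλ = +1.1237, Δψ = -0.2203, q = Δφ/Δψ = 0.8001 → d_rh = R√(Δφ²+q²Δλ²) = 5828.8 km
Excess = (5828.8 − 5710.3) / 5710.3 = 118.5 / 5710.3 = 2.08% ≈ 2.1%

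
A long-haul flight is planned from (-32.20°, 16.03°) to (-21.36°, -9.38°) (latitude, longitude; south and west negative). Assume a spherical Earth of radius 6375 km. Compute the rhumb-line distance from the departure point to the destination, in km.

Δψ = ln[tan(π/4+φ₂/2)/tan(π/4+φ₁/2)] = +0.2124;  Δφ = +0.1892 rad,  Δλ = -0.4435 rad
q = Δφ/Δψ = 0.8907
d = R·√(Δφ² + q²Δλ²) = 6375·0.43800 = 2792 km

2792 km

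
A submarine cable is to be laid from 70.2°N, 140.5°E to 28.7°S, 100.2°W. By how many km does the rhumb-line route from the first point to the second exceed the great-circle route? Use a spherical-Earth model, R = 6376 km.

841 km

Great circle: cos σ = sin φ₁ sin φ₂ + cos φ₁ cos φ₂ cos Δλ,  σ = 2.2109 rad → d_gc = 14096.4 km
Rhumb line: Δψ = -2.2689, q = Δφ/Δψ = 0.7608, d_rh = R√(Δφ²+q²Δλ²) = 14937.7 km
Excess = 14937.7 − 14096.4 = 841.3 ≈ 841 km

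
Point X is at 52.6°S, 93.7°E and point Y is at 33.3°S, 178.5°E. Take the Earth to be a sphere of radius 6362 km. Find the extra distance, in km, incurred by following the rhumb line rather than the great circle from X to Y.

339 km

Great circle: cos σ = sin φ₁ sin φ₂ + cos φ₁ cos φ₂ cos Δλ,  σ = 1.0677 rad → d_gc = 6792.6 km
Rhumb line: Δψ = +0.4663, q = Δφ/Δψ = 0.7224, d_rh = R√(Δφ²+q²Δλ²) = 7131.5 km
Excess = 7131.5 − 6792.6 = 338.9 ≈ 339 km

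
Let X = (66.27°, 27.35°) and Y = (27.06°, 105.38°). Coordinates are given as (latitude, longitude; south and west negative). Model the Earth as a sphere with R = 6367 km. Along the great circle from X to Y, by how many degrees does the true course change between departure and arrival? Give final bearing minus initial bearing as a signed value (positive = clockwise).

+64.1°

Initial bearing θ₁ = atan2(sin Δλ cos φ₂, cos φ₁ sin φ₂ − sin φ₁ cos φ₂ cos Δλ) = 89.08°
Final bearing θ₂ = (initial bearing from the destination back to the start) + 180° = 153.14°
Δθ = θ₂ − θ₁ = +64.1°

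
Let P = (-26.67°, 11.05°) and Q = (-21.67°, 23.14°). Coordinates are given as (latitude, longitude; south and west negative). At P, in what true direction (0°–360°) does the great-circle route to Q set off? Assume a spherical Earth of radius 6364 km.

68.2°

N = sin Δλ·cos φ₂ = +0.1946;  D = cos φ₁ sin φ₂ − sin φ₁ cos φ₂ cos Δλ = +0.0779
initial course = atan2(N, D) = 68.19°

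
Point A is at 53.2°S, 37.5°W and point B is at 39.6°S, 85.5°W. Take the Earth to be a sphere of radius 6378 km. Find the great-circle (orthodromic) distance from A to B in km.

3895 km

Haversine: a = sin²(Δφ/2)+cos φ₁ cos φ₂ sin²(Δλ/2) = 0.09038;  σ = 2·atan2(√a,√(1−a))
σ = 34.991° → d = Rσ = 6378·0.61070 = 3895 km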